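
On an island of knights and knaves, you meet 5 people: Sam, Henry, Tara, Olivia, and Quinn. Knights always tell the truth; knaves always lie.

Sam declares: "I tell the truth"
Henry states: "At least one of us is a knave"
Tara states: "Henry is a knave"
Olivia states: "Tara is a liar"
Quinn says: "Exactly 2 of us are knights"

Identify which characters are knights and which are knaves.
Sam is a knight.
Henry is a knight.
Tara is a knave.
Olivia is a knight.
Quinn is a knave.

Verification:
- Sam (knight) says "I tell the truth" - this is TRUE because Sam is a knight.
- Henry (knight) says "At least one of us is a knave" - this is TRUE because Tara and Quinn are knaves.
- Tara (knave) says "Henry is a knave" - this is FALSE (a lie) because Henry is a knight.
- Olivia (knight) says "Tara is a liar" - this is TRUE because Tara is a knave.
- Quinn (knave) says "Exactly 2 of us are knights" - this is FALSE (a lie) because there are 3 knights.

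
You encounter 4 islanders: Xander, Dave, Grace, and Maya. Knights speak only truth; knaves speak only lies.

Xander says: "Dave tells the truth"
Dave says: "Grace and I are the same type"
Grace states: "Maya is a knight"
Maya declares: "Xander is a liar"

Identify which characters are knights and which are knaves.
Xander is a knave.
Dave is a knave.
Grace is a knight.
Maya is a knight.

Verification:
- Xander (knave) says "Dave tells the truth" - this is FALSE (a lie) because Dave is a knave.
- Dave (knave) says "Grace and I are the same type" - this is FALSE (a lie) because Dave is a knave and Grace is a knight.
- Grace (knight) says "Maya is a knight" - this is TRUE because Maya is a knight.
- Maya (knight) says "Xander is a liar" - this is TRUE because Xander is a knave.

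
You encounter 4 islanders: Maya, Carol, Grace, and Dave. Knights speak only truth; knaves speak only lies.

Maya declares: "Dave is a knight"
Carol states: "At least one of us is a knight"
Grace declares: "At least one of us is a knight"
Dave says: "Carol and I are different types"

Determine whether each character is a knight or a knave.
Maya is a knave.
Carol is a knave.
Grace is a knave.
Dave is a knave.

Verification:
- Maya (knave) says "Dave is a knight" - this is FALSE (a lie) because Dave is a knave.
- Carol (knave) says "At least one of us is a knight" - this is FALSE (a lie) because no one is a knight.
- Grace (knave) says "At least one of us is a knight" - this is FALSE (a lie) because no one is a knight.
- Dave (knave) says "Carol and I are different types" - this is FALSE (a lie) because Dave is a knave and Carol is a knave.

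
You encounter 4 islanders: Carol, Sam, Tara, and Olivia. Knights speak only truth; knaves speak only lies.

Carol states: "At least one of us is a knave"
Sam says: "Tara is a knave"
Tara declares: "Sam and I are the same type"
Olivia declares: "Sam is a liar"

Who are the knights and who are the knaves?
Carol is a knight.
Sam is a knight.
Tara is a knave.
Olivia is a knave.

Verification:
- Carol (knight) says "At least one of us is a knave" - this is TRUE because Tara and Olivia are knaves.
- Sam (knight) says "Tara is a knave" - this is TRUE because Tara is a knave.
- Tara (knave) says "Sam and I are the same type" - this is FALSE (a lie) because Tara is a knave and Sam is a knight.
- Olivia (knave) says "Sam is a liar" - this is FALSE (a lie) because Sam is a knight.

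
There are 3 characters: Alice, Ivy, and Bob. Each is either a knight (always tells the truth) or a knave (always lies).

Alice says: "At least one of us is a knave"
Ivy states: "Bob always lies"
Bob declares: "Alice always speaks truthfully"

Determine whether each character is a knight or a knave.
Alice is a knight.
Ivy is a knave.
Bob is a knight.

Verification:
- Alice (knight) says "At least one of us is a knave" - this is TRUE because Ivy is a knave.
- Ivy (knave) says "Bob always lies" - this is FALSE (a lie) because Bob is a knight.
- Bob (knight) says "Alice always speaks truthfully" - this is TRUE because Alice is a knight.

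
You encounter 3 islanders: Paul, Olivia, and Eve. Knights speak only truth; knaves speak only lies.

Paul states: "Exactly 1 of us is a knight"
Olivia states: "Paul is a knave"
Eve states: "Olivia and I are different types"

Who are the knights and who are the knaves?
Paul is a knight.
Olivia is a knave.
Eve is a knave.

Verification:
- Paul (knight) says "Exactly 1 of us is a knight" - this is TRUE because there are 1 knights.
- Olivia (knave) says "Paul is a knave" - this is FALSE (a lie) because Paul is a knight.
- Eve (knave) says "Olivia and I are different types" - this is FALSE (a lie) because Eve is a knave and Olivia is a knave.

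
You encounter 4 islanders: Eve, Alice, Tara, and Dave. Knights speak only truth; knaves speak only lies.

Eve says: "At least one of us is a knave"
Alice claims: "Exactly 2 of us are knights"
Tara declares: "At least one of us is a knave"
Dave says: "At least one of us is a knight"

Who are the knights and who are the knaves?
Eve is a knight.
Alice is a knave.
Tara is a knight.
Dave is a knight.

Verification:
- Eve (knight) says "At least one of us is a knave" - this is TRUE because Alice is a knave.
- Alice (knave) says "Exactly 2 of us are knights" - this is FALSE (a lie) because there are 3 knights.
- Tara (knight) says "At least one of us is a knave" - this is TRUE because Alice is a knave.
- Dave (knight) says "At least one of us is a knight" - this is TRUE because Eve, Tara, and Dave are knights.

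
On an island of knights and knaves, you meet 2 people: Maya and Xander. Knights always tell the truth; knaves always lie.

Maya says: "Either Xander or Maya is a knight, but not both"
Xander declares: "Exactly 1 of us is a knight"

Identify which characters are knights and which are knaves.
Maya is a knave.
Xander is a knave.

Verification:
- Maya (knave) says "Either Xander or Maya is a knight, but not both" - this is FALSE (a lie) because Xander is a knave and Maya is a knave.
- Xander (knave) says "Exactly 1 of us is a knight" - this is FALSE (a lie) because there are 0 knights.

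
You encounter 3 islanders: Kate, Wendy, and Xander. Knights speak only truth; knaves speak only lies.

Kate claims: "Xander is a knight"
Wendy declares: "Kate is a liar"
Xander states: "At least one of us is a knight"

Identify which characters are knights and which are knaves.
Kate is a knight.
Wendy is a knave.
Xander is a knight.

Verification:
- Kate (knight) says "Xander is a knight" - this is TRUE because Xander is a knight.
- Wendy (knave) says "Kate is a liar" - this is FALSE (a lie) because Kate is a knight.
- Xander (knight) says "At least one of us is a knight" - this is TRUE because Kate and Xander are knights.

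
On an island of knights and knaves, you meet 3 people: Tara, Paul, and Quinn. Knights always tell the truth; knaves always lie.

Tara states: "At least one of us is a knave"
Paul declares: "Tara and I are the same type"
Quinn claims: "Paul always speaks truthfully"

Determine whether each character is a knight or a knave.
Tara is a knight.
Paul is a knave.
Quinn is a knave.

Verification:
- Tara (knight) says "At least one of us is a knave" - this is TRUE because Paul and Quinn are knaves.
- Paul (knave) says "Tara and I are the same type" - this is FALSE (a lie) because Paul is a knave and Tara is a knight.
- Quinn (knave) says "Paul always speaks truthfully" - this is FALSE (a lie) because Paul is a knave.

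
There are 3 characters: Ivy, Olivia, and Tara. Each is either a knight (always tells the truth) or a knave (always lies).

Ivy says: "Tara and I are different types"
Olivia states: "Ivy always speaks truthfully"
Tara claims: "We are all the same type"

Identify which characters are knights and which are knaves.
Ivy is a knight.
Olivia is a knight.
Tara is a knave.

Verification:
- Ivy (knight) says "Tara and I are different types" - this is TRUE because Ivy is a knight and Tara is a knave.
- Olivia (knight) says "Ivy always speaks truthfully" - this is TRUE because Ivy is a knight.
- Tara (knave) says "We are all the same type" - this is FALSE (a lie) because Ivy and Olivia are knights and Tara is a knave.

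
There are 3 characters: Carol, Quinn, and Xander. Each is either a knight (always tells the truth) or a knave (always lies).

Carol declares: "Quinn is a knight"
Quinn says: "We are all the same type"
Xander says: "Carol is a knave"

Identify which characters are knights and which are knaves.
Carol is a knave.
Quinn is a knave.
Xander is a knight.

Verification:
- Carol (knave) says "Quinn is a knight" - this is FALSE (a lie) because Quinn is a knave.
- Quinn (knave) says "We are all the same type" - this is FALSE (a lie) because Xander is a knight and Carol and Quinn are knaves.
- Xander (knight) says "Carol is a knave" - this is TRUE because Carol is a knave.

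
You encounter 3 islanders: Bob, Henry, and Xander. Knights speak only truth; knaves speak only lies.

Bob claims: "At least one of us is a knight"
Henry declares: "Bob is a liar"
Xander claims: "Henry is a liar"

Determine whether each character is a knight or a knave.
Bob is a knight.
Henry is a knave.
Xander is a knight.

Verification:
- Bob (knight) says "At least one of us is a knight" - this is TRUE because Bob and Xander are knights.
- Henry (knave) says "Bob is a liar" - this is FALSE (a lie) because Bob is a knight.
- Xander (knight) says "Henry is a liar" - this is TRUE because Henry is a knave.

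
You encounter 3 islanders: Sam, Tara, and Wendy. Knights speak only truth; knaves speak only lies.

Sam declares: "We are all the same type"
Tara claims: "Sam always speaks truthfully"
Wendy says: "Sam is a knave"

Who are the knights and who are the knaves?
Sam is a knave.
Tara is a knave.
Wendy is a knight.

Verification:
- Sam (knave) says "We are all the same type" - this is FALSE (a lie) because Wendy is a knight and Sam and Tara are knaves.
- Tara (knave) says "Sam always speaks truthfully" - this is FALSE (a lie) because Sam is a knave.
- Wendy (knight) says "Sam is a knave" - this is TRUE because Sam is a knave.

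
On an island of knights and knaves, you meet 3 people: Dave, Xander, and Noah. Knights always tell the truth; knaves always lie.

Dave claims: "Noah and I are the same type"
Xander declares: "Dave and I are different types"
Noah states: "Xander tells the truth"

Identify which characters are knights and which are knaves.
Dave is a knave.
Xander is a knight.
Noah is a knight.

Verification:
- Dave (knave) says "Noah and I are the same type" - this is FALSE (a lie) because Dave is a knave and Noah is a knight.
- Xander (knight) says "Dave and I are different types" - this is TRUE because Xander is a knight and Dave is a knave.
- Noah (knight) says "Xander tells the truth" - this is TRUE because Xander is a knight.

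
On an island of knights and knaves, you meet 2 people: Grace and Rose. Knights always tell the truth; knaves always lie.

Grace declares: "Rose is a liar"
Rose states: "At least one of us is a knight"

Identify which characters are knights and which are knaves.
Grace is a knave.
Rose is a knight.

Verification:
- Grace (knave) says "Rose is a liar" - this is FALSE (a lie) because Rose is a knight.
- Rose (knight) says "At least one of us is a knight" - this is TRUE because Rose is a knight.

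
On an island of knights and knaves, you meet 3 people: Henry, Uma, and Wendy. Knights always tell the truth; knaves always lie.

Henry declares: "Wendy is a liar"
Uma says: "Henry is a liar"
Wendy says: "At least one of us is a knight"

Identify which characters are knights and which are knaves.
Henry is a knave.
Uma is a knight.
Wendy is a knight.

Verification:
- Henry (knave) says "Wendy is a liar" - this is FALSE (a lie) because Wendy is a knight.
- Uma (knight) says "Henry is a liar" - this is TRUE because Henry is a knave.
- Wendy (knight) says "At least one of us is a knight" - this is TRUE because Uma and Wendy are knights.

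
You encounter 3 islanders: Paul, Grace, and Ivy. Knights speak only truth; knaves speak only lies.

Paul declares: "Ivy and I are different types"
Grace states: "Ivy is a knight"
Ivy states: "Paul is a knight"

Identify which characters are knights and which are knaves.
Paul is a knave.
Grace is a knave.
Ivy is a knave.

Verification:
- Paul (knave) says "Ivy and I are different types" - this is FALSE (a lie) because Paul is a knave and Ivy is a knave.
- Grace (knave) says "Ivy is a knight" - this is FALSE (a lie) because Ivy is a knave.
- Ivy (knave) says "Paul is a knight" - this is FALSE (a lie) because Paul is a knave.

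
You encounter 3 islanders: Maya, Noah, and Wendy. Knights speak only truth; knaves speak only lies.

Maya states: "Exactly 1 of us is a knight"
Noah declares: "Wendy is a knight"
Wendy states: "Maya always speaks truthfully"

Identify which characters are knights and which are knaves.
Maya is a knave.
Noah is a knave.
Wendy is a knave.

Verification:
- Maya (knave) says "Exactly 1 of us is a knight" - this is FALSE (a lie) because there are 0 knights.
- Noah (knave) says "Wendy is a knight" - this is FALSE (a lie) because Wendy is a knave.
- Wendy (knave) says "Maya always speaks truthfully" - this is FALSE (a lie) because Maya is a knave.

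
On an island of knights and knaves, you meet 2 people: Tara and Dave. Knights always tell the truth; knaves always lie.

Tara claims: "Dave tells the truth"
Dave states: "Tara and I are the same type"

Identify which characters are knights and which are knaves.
Tara is a knight.
Dave is a knight.

Verification:
- Tara (knight) says "Dave tells the truth" - this is TRUE because Dave is a knight.
- Dave (knight) says "Tara and I are the same type" - this is TRUE because Dave is a knight and Tara is a knight.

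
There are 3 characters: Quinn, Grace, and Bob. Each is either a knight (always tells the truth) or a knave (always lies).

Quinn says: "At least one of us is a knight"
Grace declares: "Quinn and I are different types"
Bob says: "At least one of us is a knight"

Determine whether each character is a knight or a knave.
Quinn is a knave.
Grace is a knave.
Bob is a knave.

Verification:
- Quinn (knave) says "At least one of us is a knight" - this is FALSE (a lie) because no one is a knight.
- Grace (knave) says "Quinn and I are different types" - this is FALSE (a lie) because Grace is a knave and Quinn is a knave.
- Bob (knave) says "At least one of us is a knight" - this is FALSE (a lie) because no one is a knight.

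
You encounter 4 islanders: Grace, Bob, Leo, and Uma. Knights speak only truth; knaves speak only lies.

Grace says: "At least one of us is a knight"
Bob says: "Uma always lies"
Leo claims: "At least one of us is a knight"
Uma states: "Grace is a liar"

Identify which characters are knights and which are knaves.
Grace is a knight.
Bob is a knight.
Leo is a knight.
Uma is a knave.

Verification:
- Grace (knight) says "At least one of us is a knight" - this is TRUE because Grace, Bob, and Leo are knights.
- Bob (knight) says "Uma always lies" - this is TRUE because Uma is a knave.
- Leo (knight) says "At least one of us is a knight" - this is TRUE because Grace, Bob, and Leo are knights.
- Uma (knave) says "Grace is a liar" - this is FALSE (a lie) because Grace is a knight.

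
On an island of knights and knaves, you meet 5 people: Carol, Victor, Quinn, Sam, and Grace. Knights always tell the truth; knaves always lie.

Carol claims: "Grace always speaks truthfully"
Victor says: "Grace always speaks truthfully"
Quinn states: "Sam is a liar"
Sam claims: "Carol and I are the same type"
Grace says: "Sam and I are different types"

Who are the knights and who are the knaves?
Carol is a knight.
Victor is a knight.
Quinn is a knight.
Sam is a knave.
Grace is a knight.

Verification:
- Carol (knight) says "Grace always speaks truthfully" - this is TRUE because Grace is a knight.
- Victor (knight) says "Grace always speaks truthfully" - this is TRUE because Grace is a knight.
- Quinn (knight) says "Sam is a liar" - this is TRUE because Sam is a knave.
- Sam (knave) says "Carol and I are the same type" - this is FALSE (a lie) because Sam is a knave and Carol is a knight.
- Grace (knight) says "Sam and I are different types" - this is TRUE because Grace is a knight and Sam is a knave.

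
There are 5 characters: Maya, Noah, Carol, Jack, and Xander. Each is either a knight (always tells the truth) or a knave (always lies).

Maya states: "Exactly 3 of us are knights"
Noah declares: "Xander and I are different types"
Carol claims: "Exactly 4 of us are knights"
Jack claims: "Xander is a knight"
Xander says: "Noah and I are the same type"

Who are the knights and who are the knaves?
Maya is a knave.
Noah is a knight.
Carol is a knave.
Jack is a knave.
Xander is a knave.

Verification:
- Maya (knave) says "Exactly 3 of us are knights" - this is FALSE (a lie) because there are 1 knights.
- Noah (knight) says "Xander and I are different types" - this is TRUE because Noah is a knight and Xander is a knave.
- Carol (knave) says "Exactly 4 of us are knights" - this is FALSE (a lie) because there are 1 knights.
- Jack (knave) says "Xander is a knight" - this is FALSE (a lie) because Xander is a knave.
- Xander (knave) says "Noah and I are the same type" - this is FALSE (a lie) because Xander is a knave and Noah is a knight.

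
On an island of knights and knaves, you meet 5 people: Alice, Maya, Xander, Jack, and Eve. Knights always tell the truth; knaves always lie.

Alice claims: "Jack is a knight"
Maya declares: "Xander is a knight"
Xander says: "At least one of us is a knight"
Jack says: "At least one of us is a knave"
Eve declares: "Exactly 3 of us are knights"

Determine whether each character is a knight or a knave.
Alice is a knight.
Maya is a knight.
Xander is a knight.
Jack is a knight.
Eve is a knave.

Verification:
- Alice (knight) says "Jack is a knight" - this is TRUE because Jack is a knight.
- Maya (knight) says "Xander is a knight" - this is TRUE because Xander is a knight.
- Xander (knight) says "At least one of us is a knight" - this is TRUE because Alice, Maya, Xander, and Jack are knights.
- Jack (knight) says "At least one of us is a knave" - this is TRUE because Eve is a knave.
- Eve (knave) says "Exactly 3 of us are knights" - this is FALSE (a lie) because there are 4 knights.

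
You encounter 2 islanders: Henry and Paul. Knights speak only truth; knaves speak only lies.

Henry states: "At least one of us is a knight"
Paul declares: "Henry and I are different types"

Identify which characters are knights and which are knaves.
Henry is a knave.
Paul is a knave.

Verification:
- Henry (knave) says "At least one of us is a knight" - this is FALSE (a lie) because no one is a knight.
- Paul (knave) says "Henry and I are different types" - this is FALSE (a lie) because Paul is a knave and Henry is a knave.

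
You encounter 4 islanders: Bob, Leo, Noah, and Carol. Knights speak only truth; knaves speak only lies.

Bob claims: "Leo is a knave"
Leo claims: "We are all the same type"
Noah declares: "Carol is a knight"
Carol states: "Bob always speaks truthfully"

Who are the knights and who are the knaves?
Bob is a knight.
Leo is a knave.
Noah is a knight.
Carol is a knight.

Verification:
- Bob (knight) says "Leo is a knave" - this is TRUE because Leo is a knave.
- Leo (knave) says "We are all the same type" - this is FALSE (a lie) because Bob, Noah, and Carol are knights and Leo is a knave.
- Noah (knight) says "Carol is a knight" - this is TRUE because Carol is a knight.
- Carol (knight) says "Bob always speaks truthfully" - this is TRUE because Bob is a knight.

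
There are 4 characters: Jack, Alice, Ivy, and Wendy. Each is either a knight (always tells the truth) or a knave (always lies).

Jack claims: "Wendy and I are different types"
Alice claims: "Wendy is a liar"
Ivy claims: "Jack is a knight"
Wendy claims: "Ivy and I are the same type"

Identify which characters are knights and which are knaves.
Jack is a knight.
Alice is a knight.
Ivy is a knight.
Wendy is a knave.

Verification:
- Jack (knight) says "Wendy and I are different types" - this is TRUE because Jack is a knight and Wendy is a knave.
- Alice (knight) says "Wendy is a liar" - this is TRUE because Wendy is a knave.
- Ivy (knight) says "Jack is a knight" - this is TRUE because Jack is a knight.
- Wendy (knave) says "Ivy and I are the same type" - this is FALSE (a lie) because Wendy is a knave and Ivy is a knight.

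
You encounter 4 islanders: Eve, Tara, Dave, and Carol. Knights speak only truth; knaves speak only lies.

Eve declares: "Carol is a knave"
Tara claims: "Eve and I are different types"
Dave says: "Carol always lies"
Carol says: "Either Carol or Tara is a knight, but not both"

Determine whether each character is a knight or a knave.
Eve is a knave.
Tara is a knave.
Dave is a knave.
Carol is a knight.

Verification:
- Eve (knave) says "Carol is a knave" - this is FALSE (a lie) because Carol is a knight.
- Tara (knave) says "Eve and I are different types" - this is FALSE (a lie) because Tara is a knave and Eve is a knave.
- Dave (knave) says "Carol always lies" - this is FALSE (a lie) because Carol is a knight.
- Carol (knight) says "Either Carol or Tara is a knight, but not both" - this is TRUE because Carol is a knight and Tara is a knave.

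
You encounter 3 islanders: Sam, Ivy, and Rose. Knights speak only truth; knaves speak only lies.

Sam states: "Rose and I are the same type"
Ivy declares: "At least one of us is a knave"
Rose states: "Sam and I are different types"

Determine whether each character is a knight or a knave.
Sam is a knave.
Ivy is a knight.
Rose is a knight.

Verification:
- Sam (knave) says "Rose and I are the same type" - this is FALSE (a lie) because Sam is a knave and Rose is a knight.
- Ivy (knight) says "At least one of us is a knave" - this is TRUE because Sam is a knave.
- Rose (knight) says "Sam and I are different types" - this is TRUE because Rose is a knight and Sam is a knave.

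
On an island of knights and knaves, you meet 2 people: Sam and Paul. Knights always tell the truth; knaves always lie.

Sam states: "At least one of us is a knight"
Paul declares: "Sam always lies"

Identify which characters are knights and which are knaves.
Sam is a knight.
Paul is a knave.

Verification:
- Sam (knight) says "At least one of us is a knight" - this is TRUE because Sam is a knight.
- Paul (knave) says "Sam always lies" - this is FALSE (a lie) because Sam is a knight.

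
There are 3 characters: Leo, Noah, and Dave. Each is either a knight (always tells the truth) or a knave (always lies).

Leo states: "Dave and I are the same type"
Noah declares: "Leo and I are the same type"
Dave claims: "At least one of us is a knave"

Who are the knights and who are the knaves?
Leo is a knight.
Noah is a knave.
Dave is a knight.

Verification:
- Leo (knight) says "Dave and I are the same type" - this is TRUE because Leo is a knight and Dave is a knight.
- Noah (knave) says "Leo and I are the same type" - this is FALSE (a lie) because Noah is a knave and Leo is a knight.
- Dave (knight) says "At least one of us is a knave" - this is TRUE because Noah is a knave.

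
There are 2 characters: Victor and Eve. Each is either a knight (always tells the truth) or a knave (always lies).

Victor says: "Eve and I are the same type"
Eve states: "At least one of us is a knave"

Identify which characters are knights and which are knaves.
Victor is a knave.
Eve is a knight.

Verification:
- Victor (knave) says "Eve and I are the same type" - this is FALSE (a lie) because Victor is a knave and Eve is a knight.
- Eve (knight) says "At least one of us is a knave" - this is TRUE because Victor is a knave.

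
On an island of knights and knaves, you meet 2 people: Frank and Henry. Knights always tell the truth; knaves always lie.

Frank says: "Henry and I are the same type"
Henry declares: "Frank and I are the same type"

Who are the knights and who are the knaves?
Frank is a knight.
Henry is a knight.

Verification:
- Frank (knight) says "Henry and I are the same type" - this is TRUE because Frank is a knight and Henry is a knight.
- Henry (knight) says "Frank and I are the same type" - this is TRUE because Henry is a knight and Frank is a knight.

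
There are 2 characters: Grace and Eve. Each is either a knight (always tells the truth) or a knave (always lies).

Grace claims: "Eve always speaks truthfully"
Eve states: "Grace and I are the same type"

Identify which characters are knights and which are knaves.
Grace is a knight.
Eve is a knight.

Verification:
- Grace (knight) says "Eve always speaks truthfully" - this is TRUE because Eve is a knight.
- Eve (knight) says "Grace and I are the same type" - this is TRUE because Eve is a knight and Grace is a knight.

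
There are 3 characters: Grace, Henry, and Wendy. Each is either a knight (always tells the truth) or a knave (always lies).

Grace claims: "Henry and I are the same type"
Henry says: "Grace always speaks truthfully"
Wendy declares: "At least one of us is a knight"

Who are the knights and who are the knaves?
Grace is a knight.
Henry is a knight.
Wendy is a knight.

Verification:
- Grace (knight) says "Henry and I are the same type" - this is TRUE because Grace is a knight and Henry is a knight.
- Henry (knight) says "Grace always speaks truthfully" - this is TRUE because Grace is a knight.
- Wendy (knight) says "At least one of us is a knight" - this is TRUE because Grace, Henry, and Wendy are knights.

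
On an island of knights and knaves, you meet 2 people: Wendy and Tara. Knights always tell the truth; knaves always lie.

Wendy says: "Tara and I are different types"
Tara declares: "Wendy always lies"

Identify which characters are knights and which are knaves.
Wendy is a knight.
Tara is a knave.

Verification:
- Wendy (knight) says "Tara and I are different types" - this is TRUE because Wendy is a knight and Tara is a knave.
- Tara (knave) says "Wendy always lies" - this is FALSE (a lie) because Wendy is a knight.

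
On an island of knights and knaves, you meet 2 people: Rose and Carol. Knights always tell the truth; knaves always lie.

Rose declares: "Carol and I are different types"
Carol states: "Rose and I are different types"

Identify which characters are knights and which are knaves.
Rose is a knave.
Carol is a knave.

Verification:
- Rose (knave) says "Carol and I are different types" - this is FALSE (a lie) because Rose is a knave and Carol is a knave.
- Carol (knave) says "Rose and I are different types" - this is FALSE (a lie) because Carol is a knave and Rose is a knave.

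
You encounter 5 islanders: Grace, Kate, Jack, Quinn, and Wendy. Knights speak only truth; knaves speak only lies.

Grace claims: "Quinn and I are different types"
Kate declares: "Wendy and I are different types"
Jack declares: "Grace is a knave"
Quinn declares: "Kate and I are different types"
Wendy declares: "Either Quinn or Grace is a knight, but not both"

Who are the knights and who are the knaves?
Grace is a knave.
Kate is a knave.
Jack is a knight.
Quinn is a knave.
Wendy is a knave.

Verification:
- Grace (knave) says "Quinn and I are different types" - this is FALSE (a lie) because Grace is a knave and Quinn is a knave.
- Kate (knave) says "Wendy and I are different types" - this is FALSE (a lie) because Kate is a knave and Wendy is a knave.
- Jack (knight) says "Grace is a knave" - this is TRUE because Grace is a knave.
- Quinn (knave) says "Kate and I are different types" - this is FALSE (a lie) because Quinn is a knave and Kate is a knave.
- Wendy (knave) says "Either Quinn or Grace is a knight, but not both" - this is FALSE (a lie) because Quinn is a knave and Grace is a knave.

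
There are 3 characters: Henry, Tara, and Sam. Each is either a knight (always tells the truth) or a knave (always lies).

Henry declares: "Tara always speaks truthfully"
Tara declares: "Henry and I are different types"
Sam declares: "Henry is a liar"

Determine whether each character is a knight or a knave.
Henry is a knave.
Tara is a knave.
Sam is a knight.

Verification:
- Henry (knave) says "Tara always speaks truthfully" - this is FALSE (a lie) because Tara is a knave.
- Tara (knave) says "Henry and I are different types" - this is FALSE (a lie) because Tara is a knave and Henry is a knave.
- Sam (knight) says "Henry is a liar" - this is TRUE because Henry is a knave.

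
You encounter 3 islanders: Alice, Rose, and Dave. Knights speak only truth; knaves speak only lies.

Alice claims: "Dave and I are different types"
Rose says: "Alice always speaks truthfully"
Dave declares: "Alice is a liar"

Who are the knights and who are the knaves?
Alice is a knight.
Rose is a knight.
Dave is a knave.

Verification:
- Alice (knight) says "Dave and I are different types" - this is TRUE because Alice is a knight and Dave is a knave.
- Rose (knight) says "Alice always speaks truthfully" - this is TRUE because Alice is a knight.
- Dave (knave) says "Alice is a liar" - this is FALSE (a lie) because Alice is a knight.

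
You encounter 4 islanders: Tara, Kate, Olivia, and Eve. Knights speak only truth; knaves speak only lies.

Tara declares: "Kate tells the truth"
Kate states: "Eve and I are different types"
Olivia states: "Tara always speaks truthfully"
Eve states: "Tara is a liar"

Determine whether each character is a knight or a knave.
Tara is a knight.
Kate is a knight.
Olivia is a knight.
Eve is a knave.

Verification:
- Tara (knight) says "Kate tells the truth" - this is TRUE because Kate is a knight.
- Kate (knight) says "Eve and I are different types" - this is TRUE because Kate is a knight and Eve is a knave.
- Olivia (knight) says "Tara always speaks truthfully" - this is TRUE because Tara is a knight.
- Eve (knave) says "Tara is a liar" - this is FALSE (a lie) because Tara is a knight.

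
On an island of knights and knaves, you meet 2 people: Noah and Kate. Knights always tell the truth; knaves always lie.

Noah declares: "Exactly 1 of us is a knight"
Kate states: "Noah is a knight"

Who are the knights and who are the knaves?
Noah is a knave.
Kate is a knave.

Verification:
- Noah (knave) says "Exactly 1 of us is a knight" - this is FALSE (a lie) because there are 0 knights.
- Kate (knave) says "Noah is a knight" - this is FALSE (a lie) because Noah is a knave.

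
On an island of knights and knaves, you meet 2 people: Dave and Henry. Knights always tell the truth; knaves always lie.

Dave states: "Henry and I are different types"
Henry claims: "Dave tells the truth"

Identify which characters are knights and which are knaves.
Dave is a knave.
Henry is a knave.

Verification:
- Dave (knave) says "Henry and I are different types" - this is FALSE (a lie) because Dave is a knave and Henry is a knave.
- Henry (knave) says "Dave tells the truth" - this is FALSE (a lie) because Dave is a knave.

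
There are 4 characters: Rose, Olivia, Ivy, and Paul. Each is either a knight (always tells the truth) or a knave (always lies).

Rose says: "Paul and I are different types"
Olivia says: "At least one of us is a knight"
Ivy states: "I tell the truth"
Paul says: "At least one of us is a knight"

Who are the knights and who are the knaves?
Rose is a knave.
Olivia is a knave.
Ivy is a knave.
Paul is a knave.

Verification:
- Rose (knave) says "Paul and I are different types" - this is FALSE (a lie) because Rose is a knave and Paul is a knave.
- Olivia (knave) says "At least one of us is a knight" - this is FALSE (a lie) because no one is a knight.
- Ivy (knave) says "I tell the truth" - this is FALSE (a lie) because Ivy is a knave.
- Paul (knave) says "At least one of us is a knight" - this is FALSE (a lie) because no one is a knight.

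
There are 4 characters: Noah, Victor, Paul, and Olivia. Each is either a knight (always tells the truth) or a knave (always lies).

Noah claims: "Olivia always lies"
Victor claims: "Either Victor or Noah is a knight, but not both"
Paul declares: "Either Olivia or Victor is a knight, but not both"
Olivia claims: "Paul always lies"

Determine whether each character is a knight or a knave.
Noah is a knave.
Victor is a knight.
Paul is a knave.
Olivia is a knight.

Verification:
- Noah (knave) says "Olivia always lies" - this is FALSE (a lie) because Olivia is a knight.
- Victor (knight) says "Either Victor or Noah is a knight, but not both" - this is TRUE because Victor is a knight and Noah is a knave.
- Paul (knave) says "Either Olivia or Victor is a knight, but not both" - this is FALSE (a lie) because Olivia is a knight and Victor is a knight.
- Olivia (knight) says "Paul always lies" - this is TRUE because Paul is a knave.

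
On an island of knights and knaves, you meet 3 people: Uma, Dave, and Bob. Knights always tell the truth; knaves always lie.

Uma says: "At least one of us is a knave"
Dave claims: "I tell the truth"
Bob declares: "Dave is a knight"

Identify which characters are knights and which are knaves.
Uma is a knight.
Dave is a knave.
Bob is a knave.

Verification:
- Uma (knight) says "At least one of us is a knave" - this is TRUE because Dave and Bob are knaves.
- Dave (knave) says "I tell the truth" - this is FALSE (a lie) because Dave is a knave.
- Bob (knave) says "Dave is a knight" - this is FALSE (a lie) because Dave is a knave.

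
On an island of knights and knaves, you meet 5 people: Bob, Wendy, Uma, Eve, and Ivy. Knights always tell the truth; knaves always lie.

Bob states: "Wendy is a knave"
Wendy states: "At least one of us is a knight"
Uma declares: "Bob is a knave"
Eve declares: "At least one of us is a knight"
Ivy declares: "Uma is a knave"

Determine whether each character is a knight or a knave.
Bob is a knave.
Wendy is a knight.
Uma is a knight.
Eve is a knight.
Ivy is a knave.

Verification:
- Bob (knave) says "Wendy is a knave" - this is FALSE (a lie) because Wendy is a knight.
- Wendy (knight) says "At least one of us is a knight" - this is TRUE because Wendy, Uma, and Eve are knights.
- Uma (knight) says "Bob is a knave" - this is TRUE because Bob is a knave.
- Eve (knight) says "At least one of us is a knight" - this is TRUE because Wendy, Uma, and Eve are knights.
- Ivy (knave) says "Uma is a knave" - this is FALSE (a lie) because Uma is a knight.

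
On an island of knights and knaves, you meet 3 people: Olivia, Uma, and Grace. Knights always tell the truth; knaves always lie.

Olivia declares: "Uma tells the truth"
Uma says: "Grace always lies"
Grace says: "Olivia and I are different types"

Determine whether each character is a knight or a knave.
Olivia is a knave.
Uma is a knave.
Grace is a knight.

Verification:
- Olivia (knave) says "Uma tells the truth" - this is FALSE (a lie) because Uma is a knave.
- Uma (knave) says "Grace always lies" - this is FALSE (a lie) because Grace is a knight.
- Grace (knight) says "Olivia and I are different types" - this is TRUE because Grace is a knight and Olivia is a knave.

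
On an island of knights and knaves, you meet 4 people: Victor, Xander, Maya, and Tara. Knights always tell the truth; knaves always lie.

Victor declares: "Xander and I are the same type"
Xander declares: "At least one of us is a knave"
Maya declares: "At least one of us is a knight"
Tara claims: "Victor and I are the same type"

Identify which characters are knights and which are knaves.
Victor is a knight.
Xander is a knight.
Maya is a knight.
Tara is a knave.

Verification:
- Victor (knight) says "Xander and I are the same type" - this is TRUE because Victor is a knight and Xander is a knight.
- Xander (knight) says "At least one of us is a knave" - this is TRUE because Tara is a knave.
- Maya (knight) says "At least one of us is a knight" - this is TRUE because Victor, Xander, and Maya are knights.
- Tara (knave) says "Victor and I are the same type" - this is FALSE (a lie) because Tara is a knave and Victor is a knight.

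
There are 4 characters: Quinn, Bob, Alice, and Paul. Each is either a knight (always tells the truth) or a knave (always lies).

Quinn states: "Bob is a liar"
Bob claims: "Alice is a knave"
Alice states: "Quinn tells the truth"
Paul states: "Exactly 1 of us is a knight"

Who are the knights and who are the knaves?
Quinn is a knight.
Bob is a knave.
Alice is a knight.
Paul is a knave.

Verification:
- Quinn (knight) says "Bob is a liar" - this is TRUE because Bob is a knave.
- Bob (knave) says "Alice is a knave" - this is FALSE (a lie) because Alice is a knight.
- Alice (knight) says "Quinn tells the truth" - this is TRUE because Quinn is a knight.
- Paul (knave) says "Exactly 1 of us is a knight" - this is FALSE (a lie) because there are 2 knights.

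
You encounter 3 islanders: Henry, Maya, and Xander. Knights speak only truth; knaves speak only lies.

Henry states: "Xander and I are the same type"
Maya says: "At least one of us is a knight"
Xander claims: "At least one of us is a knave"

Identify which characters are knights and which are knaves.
Henry is a knave.
Maya is a knight.
Xander is a knight.

Verification:
- Henry (knave) says "Xander and I are the same type" - this is FALSE (a lie) because Henry is a knave and Xander is a knight.
- Maya (knight) says "At least one of us is a knight" - this is TRUE because Maya and Xander are knights.
- Xander (knight) says "At least one of us is a knave" - this is TRUE because Henry is a knave.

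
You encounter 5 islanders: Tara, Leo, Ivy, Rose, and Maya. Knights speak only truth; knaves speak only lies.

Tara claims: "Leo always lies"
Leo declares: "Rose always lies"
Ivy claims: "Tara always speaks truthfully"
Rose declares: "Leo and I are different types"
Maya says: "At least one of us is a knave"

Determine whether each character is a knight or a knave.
Tara is a knight.
Leo is a knave.
Ivy is a knight.
Rose is a knight.
Maya is a knight.

Verification:
- Tara (knight) says "Leo always lies" - this is TRUE because Leo is a knave.
- Leo (knave) says "Rose always lies" - this is FALSE (a lie) because Rose is a knight.
- Ivy (knight) says "Tara always speaks truthfully" - this is TRUE because Tara is a knight.
- Rose (knight) says "Leo and I are different types" - this is TRUE because Rose is a knight and Leo is a knave.
- Maya (knight) says "At least one of us is a knave" - this is TRUE because Leo is a knave.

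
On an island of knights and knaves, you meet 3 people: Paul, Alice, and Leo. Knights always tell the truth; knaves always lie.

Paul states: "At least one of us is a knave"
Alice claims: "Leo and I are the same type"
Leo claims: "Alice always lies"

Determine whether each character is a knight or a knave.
Paul is a knight.
Alice is a knave.
Leo is a knight.

Verification:
- Paul (knight) says "At least one of us is a knave" - this is TRUE because Alice is a knave.
- Alice (knave) says "Leo and I are the same type" - this is FALSE (a lie) because Alice is a knave and Leo is a knight.
- Leo (knight) says "Alice always lies" - this is TRUE because Alice is a knave.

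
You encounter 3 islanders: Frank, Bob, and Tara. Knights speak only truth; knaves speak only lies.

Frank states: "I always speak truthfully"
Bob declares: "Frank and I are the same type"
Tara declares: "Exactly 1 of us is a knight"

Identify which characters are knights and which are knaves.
Frank is a knight.
Bob is a knight.
Tara is a knave.

Verification:
- Frank (knight) says "I always speak truthfully" - this is TRUE because Frank is a knight.
- Bob (knight) says "Frank and I are the same type" - this is TRUE because Bob is a knight and Frank is a knight.
- Tara (knave) says "Exactly 1 of us is a knight" - this is FALSE (a lie) because there are 2 knights.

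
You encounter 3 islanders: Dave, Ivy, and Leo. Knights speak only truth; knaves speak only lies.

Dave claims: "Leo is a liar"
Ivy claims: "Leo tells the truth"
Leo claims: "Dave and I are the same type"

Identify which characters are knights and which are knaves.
Dave is a knight.
Ivy is a knave.
Leo is a knave.

Verification:
- Dave (knight) says "Leo is a liar" - this is TRUE because Leo is a knave.
- Ivy (knave) says "Leo tells the truth" - this is FALSE (a lie) because Leo is a knave.
- Leo (knave) says "Dave and I are the same type" - this is FALSE (a lie) because Leo is a knave and Dave is a knight.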